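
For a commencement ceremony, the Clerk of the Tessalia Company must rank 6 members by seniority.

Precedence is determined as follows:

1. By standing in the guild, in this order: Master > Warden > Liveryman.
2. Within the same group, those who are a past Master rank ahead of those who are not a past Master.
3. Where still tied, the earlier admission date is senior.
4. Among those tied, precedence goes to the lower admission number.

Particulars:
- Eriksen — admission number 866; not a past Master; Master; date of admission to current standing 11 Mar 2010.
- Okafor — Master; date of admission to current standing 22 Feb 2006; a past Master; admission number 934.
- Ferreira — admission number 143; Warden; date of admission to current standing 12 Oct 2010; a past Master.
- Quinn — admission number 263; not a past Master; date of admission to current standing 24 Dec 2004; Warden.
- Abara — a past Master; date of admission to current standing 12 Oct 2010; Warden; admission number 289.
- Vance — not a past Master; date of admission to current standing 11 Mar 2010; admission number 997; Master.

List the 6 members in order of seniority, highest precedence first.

Okafor, Eriksen, Vance, Ferreira, Abara, Quinn

By standing in the guild: Okafor, Eriksen and Vance (Master); then Ferreira, Abara and Quinn (Warden).
Among Okafor, Eriksen and Vance, a past Master before not a past Master: Okafor (a past Master) before Eriksen and Vance (not a past Master).
Eriksen and Vance both have date of admission to current standing 11 Mar 2010, so the next rule applies.
Among Eriksen and Vance, by admission number (lower first): Eriksen (866) before Vance (997).
Among Ferreira, Abara and Quinn, a past Master before not a past Master: Ferreira and Abara (a past Master) before Quinn (not a past Master).
Ferreira and Abara both have date of admission to current standing 12 Oct 2010, so the next rule applies.
Among Ferreira and Abara, by admission number (lower first): Ferreira (143) before Abara (289).
Full order: Okafor, Eriksen, Vance, Ferreira, Abara, Quinn.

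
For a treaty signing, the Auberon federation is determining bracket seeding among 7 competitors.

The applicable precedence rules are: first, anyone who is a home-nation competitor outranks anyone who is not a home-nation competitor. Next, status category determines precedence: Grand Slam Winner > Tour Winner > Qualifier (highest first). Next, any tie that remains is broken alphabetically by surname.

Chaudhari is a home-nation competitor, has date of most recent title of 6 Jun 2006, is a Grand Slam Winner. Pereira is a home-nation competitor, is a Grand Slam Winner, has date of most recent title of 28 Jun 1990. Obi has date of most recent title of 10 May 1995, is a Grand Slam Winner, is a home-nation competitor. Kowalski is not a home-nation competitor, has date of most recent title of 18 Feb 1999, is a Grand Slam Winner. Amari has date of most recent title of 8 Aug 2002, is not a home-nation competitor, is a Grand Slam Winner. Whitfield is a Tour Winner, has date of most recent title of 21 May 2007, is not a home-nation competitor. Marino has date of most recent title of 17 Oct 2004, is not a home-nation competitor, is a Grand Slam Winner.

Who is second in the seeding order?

Obi

By the first rule: Chaudhari, Obi and Pereira (each a home-nation competitor); then Amari, Kowalski, Marino and Whitfield (each not a home-nation competitor).
Chaudhari, Obi and Pereira are each Grand Slam Winner, so the next rule applies.
Among Chaudhari, Obi and Pereira, alphabetically by surname: Chaudhari before Obi before Pereira.
Among Amari, Kowalski, Marino and Whitfield, by status category: Amari, Kowalski and Marino (Grand Slam Winner) before Whitfield (Tour Winner).
Among Amari, Kowalski and Marino, alphabetically by surname: Amari before Kowalski before Marino.
Order: Chaudhari, Obi, Pereira, Amari, Kowalski, Marino, Whitfield.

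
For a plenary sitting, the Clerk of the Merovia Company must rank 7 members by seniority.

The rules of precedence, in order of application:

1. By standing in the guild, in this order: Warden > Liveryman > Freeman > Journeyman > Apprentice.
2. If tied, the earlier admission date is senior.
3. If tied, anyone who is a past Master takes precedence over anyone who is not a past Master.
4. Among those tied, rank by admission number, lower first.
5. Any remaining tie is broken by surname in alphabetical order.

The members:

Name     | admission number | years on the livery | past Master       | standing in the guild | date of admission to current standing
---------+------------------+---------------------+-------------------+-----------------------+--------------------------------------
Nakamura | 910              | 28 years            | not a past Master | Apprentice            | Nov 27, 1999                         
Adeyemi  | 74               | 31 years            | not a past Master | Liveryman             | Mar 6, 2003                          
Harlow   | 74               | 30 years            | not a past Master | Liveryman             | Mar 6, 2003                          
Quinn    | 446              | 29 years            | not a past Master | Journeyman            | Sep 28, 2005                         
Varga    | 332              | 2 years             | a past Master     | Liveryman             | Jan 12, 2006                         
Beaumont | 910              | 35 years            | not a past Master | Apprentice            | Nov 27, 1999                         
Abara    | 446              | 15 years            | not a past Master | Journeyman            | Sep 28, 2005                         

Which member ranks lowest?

Nakamura

By standing in the guild: Adeyemi, Harlow and Varga (Liveryman); then Abara and Quinn (Journeyman); then Beaumont and Nakamura (Apprentice).
Among Adeyemi, Harlow and Varga, by date of admission to current standing (earlier first): Adeyemi and Harlow (Mar 6, 2003) before Varga (Jan 12, 2006).
Adeyemi and Harlow are each not a past Master, so the next rule applies.
Adeyemi and Harlow both have admission number 74, so the next rule applies.
Among Adeyemi and Harlow, alphabetically by surname: Adeyemi before Harlow.
Abara and Quinn both have date of admission to current standing Sep 28, 2005, so the next rule applies.
Abara and Quinn are each not a past Master, so the next rule applies.
Abara and Quinn both have admission number 446, so the next rule applies.
Among Abara and Quinn, alphabetically by surname: Abara before Quinn.
Beaumont and Nakamura both have date of admission to current standing Nov 27, 1999, so the next rule applies.
Beaumont and Nakamura are each not a past Master, so the next rule applies.
Beaumont and Nakamura both have admission number 910, so the next rule applies.
Among Beaumont and Nakamura, alphabetically by surname: Beaumont before Nakamura.
Order: Adeyemi, Harlow, Varga, Abara, Quinn, Beaumont, Nakamura.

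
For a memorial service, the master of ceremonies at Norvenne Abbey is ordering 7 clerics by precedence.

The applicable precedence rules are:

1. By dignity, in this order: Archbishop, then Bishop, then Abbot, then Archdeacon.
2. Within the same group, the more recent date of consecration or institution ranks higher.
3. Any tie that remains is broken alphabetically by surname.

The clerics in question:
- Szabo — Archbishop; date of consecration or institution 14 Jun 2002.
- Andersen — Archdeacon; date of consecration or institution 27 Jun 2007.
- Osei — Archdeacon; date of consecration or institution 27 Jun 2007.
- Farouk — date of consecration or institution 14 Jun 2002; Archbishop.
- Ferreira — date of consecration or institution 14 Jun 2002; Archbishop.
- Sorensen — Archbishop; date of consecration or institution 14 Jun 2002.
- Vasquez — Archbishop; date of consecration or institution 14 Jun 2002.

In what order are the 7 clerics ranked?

By dignity: Farouk, Ferreira, Sorensen, Szabo and Vasquez (Archbishop); then Andersen and Osei (Archdeacon).
Farouk, Ferreira, Sorensen, Szabo and Vasquez all have date of consecration or institution 14 Jun 2002, so the next rule applies.
Among Farouk, Ferreira, Sorensen, Szabo and Vasquez, alphabetically by surname: Farouk before Ferreira before Sorensen before Szabo before Vasquez.
Andersen and Osei both have date of consecration or institution 27 Jun 2007, so the next rule applies.
Among Andersen and Osei, alphabetically by surname: Andersen before Osei.
Full order: Farouk, Ferreira, Sorensen, Szabo, Vasquez, Andersen, Osei.

Farouk, Ferreira, Sorensen, Szabo, Vasquez, Andersen, Osei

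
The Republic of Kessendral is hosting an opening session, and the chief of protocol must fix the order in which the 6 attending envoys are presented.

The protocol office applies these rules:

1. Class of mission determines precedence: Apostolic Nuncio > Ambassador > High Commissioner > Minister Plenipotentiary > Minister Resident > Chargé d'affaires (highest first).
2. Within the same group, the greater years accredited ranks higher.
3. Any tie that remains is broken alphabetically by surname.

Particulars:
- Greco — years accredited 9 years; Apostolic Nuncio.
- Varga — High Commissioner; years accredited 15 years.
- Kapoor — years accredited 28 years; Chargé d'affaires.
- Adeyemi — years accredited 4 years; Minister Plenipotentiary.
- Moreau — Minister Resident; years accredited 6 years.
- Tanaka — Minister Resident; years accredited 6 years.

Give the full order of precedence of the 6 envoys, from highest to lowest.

Greco, Varga, Adeyemi, Moreau, Tanaka, Kapoor

By class of mission: Greco (Apostolic Nuncio); then Varga (High Commissioner); then Adeyemi (Minister Plenipotentiary); then Moreau and Tanaka (Minister Resident); then Kapoor (Chargé d'affaires).
Moreau and Tanaka both have years accredited 6 years, so the next rule applies.
Among Moreau and Tanaka, alphabetically by surname: Moreau before Tanaka.
Full order: Greco, Varga, Adeyemi, Moreau, Tanaka, Kapoor.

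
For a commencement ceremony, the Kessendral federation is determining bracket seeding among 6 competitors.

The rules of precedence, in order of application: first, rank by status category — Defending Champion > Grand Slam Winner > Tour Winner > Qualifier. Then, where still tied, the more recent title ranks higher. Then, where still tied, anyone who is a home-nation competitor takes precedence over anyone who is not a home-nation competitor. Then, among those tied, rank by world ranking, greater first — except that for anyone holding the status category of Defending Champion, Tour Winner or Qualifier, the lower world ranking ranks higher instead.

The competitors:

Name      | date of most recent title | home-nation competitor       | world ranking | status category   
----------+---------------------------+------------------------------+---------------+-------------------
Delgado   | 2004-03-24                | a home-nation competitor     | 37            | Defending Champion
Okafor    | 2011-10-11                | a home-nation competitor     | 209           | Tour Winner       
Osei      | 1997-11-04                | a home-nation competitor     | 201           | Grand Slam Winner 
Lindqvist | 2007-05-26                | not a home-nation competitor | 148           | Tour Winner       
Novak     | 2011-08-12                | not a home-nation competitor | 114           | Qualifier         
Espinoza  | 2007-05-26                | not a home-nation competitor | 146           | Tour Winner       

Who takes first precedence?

By status category: Delgado (Defending Champion); then Osei (Grand Slam Winner); then Okafor, Espinoza and Lindqvist (Tour Winner); then Novak (Qualifier).
Among Okafor, Espinoza and Lindqvist, by date of most recent title (later first): Okafor (2011-10-11) before Espinoza and Lindqvist (2007-05-26).
Espinoza and Lindqvist are each not a home-nation competitor, so the next rule applies.
Among Espinoza and Lindqvist, by world ranking (lower first) (reversed rule for this group): Espinoza (146) before Lindqvist (148).
Order: Delgado, Osei, Okafor, Espinoza, Lindqvist, Novak.

Delgado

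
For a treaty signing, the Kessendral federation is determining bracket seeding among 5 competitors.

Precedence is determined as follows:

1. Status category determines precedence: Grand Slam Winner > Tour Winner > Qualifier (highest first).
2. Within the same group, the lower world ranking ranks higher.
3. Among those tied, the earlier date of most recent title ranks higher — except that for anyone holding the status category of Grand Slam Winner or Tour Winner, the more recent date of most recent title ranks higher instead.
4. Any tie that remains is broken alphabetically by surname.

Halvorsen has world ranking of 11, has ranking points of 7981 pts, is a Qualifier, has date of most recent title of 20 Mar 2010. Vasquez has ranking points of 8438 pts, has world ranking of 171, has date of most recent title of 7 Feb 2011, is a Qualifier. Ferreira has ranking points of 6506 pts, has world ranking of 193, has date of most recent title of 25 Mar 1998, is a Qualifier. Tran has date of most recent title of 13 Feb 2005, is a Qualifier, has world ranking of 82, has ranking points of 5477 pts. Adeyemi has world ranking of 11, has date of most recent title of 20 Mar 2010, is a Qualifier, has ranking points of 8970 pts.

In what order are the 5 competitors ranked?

By status category: Adeyemi, Halvorsen, Tran, Vasquez and Ferreira (Qualifier).
Among Adeyemi, Halvorsen, Tran, Vasquez and Ferreira, by world ranking (lower first): Adeyemi and Halvorsen (11) before Tran (82) before Vasquez (171) before Ferreira (193).
Adeyemi and Halvorsen both have date of most recent title 20 Mar 2010, so the next rule applies.
Among Adeyemi and Halvorsen, alphabetically by surname: Adeyemi before Halvorsen.
Full order: Adeyemi, Halvorsen, Tran, Vasquez, Ferreira.

Adeyemi, Halvorsen, Tran, Vasquez, Ferreira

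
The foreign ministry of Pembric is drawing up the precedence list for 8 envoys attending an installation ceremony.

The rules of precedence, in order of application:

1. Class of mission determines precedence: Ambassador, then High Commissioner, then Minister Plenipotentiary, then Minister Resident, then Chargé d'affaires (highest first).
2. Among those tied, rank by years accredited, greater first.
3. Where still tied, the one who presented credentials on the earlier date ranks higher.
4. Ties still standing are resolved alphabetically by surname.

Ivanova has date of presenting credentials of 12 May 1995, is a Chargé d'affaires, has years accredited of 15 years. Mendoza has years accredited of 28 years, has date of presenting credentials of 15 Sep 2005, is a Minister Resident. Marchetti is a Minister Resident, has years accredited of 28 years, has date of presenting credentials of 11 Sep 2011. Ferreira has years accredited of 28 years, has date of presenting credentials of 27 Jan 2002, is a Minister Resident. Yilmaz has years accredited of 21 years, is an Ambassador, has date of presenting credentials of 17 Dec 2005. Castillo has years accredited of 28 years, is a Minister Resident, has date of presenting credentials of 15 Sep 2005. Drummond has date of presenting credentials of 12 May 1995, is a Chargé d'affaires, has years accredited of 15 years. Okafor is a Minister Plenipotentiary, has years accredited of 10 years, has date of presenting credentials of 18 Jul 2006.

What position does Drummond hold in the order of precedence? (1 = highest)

By class of mission: Yilmaz (Ambassador); then Okafor (Minister Plenipotentiary); then Ferreira, Castillo, Mendoza and Marchetti (Minister Resident); then Drummond and Ivanova (Chargé d'affaires).
Ferreira, Castillo, Mendoza and Marchetti all have years accredited 28 years, so the next rule applies.
Among Ferreira, Castillo, Mendoza and Marchetti, by date of presenting credentials (earlier first): Ferreira (27 Jan 2002) before Castillo and Mendoza (15 Sep 2005) before Marchetti (11 Sep 2011).
Among Castillo and Mendoza, alphabetically by surname: Castillo before Mendoza.
Drummond and Ivanova both have years accredited 15 years, so the next rule applies.
Drummond and Ivanova both have date of presenting credentials 12 May 1995, so the next rule applies.
Among Drummond and Ivanova, alphabetically by surname: Drummond before Ivanova.
Order: Yilmaz, Okafor, Ferreira, Castillo, Mendoza, Marchetti, Drummond, Ivanova. So position 7.

7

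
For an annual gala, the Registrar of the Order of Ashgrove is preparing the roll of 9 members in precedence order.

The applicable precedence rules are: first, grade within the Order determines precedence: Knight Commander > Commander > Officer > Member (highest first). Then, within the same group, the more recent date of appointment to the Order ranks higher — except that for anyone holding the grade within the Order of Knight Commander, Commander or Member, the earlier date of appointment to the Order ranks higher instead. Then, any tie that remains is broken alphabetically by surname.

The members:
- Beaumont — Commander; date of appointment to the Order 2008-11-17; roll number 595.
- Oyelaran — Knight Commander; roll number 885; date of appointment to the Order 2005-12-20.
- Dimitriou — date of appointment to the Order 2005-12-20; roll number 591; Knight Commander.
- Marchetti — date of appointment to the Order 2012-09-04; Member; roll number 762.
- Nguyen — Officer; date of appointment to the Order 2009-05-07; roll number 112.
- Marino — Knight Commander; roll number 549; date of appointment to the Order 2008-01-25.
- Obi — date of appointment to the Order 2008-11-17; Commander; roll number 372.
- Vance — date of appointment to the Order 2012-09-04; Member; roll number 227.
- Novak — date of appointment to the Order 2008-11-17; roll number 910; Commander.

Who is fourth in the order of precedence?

By grade within the Order: Dimitriou, Oyelaran and Marino (Knight Commander); then Beaumont, Novak and Obi (Commander); then Nguyen (Officer); then Marchetti and Vance (Member).
Among Dimitriou, Oyelaran and Marino, by date of appointment to the Order (earlier first) (reversed rule for this group): Dimitriou and Oyelaran (2005-12-20) before Marino (2008-01-25).
Among Dimitriou and Oyelaran, alphabetically by surname: Dimitriou before Oyelaran.
Beaumont, Novak and Obi all have date of appointment to the Order 2008-11-17, so the next rule applies.
Among Beaumont, Novak and Obi, alphabetically by surname: Beaumont before Novak before Obi.
Marchetti and Vance both have date of appointment to the Order 2012-09-04, so the next rule applies.
Among Marchetti and Vance, alphabetically by surname: Marchetti before Vance.
Order: Dimitriou, Oyelaran, Marino, Beaumont, Novak, Obi, Nguyen, Marchetti, Vance.

Beaumont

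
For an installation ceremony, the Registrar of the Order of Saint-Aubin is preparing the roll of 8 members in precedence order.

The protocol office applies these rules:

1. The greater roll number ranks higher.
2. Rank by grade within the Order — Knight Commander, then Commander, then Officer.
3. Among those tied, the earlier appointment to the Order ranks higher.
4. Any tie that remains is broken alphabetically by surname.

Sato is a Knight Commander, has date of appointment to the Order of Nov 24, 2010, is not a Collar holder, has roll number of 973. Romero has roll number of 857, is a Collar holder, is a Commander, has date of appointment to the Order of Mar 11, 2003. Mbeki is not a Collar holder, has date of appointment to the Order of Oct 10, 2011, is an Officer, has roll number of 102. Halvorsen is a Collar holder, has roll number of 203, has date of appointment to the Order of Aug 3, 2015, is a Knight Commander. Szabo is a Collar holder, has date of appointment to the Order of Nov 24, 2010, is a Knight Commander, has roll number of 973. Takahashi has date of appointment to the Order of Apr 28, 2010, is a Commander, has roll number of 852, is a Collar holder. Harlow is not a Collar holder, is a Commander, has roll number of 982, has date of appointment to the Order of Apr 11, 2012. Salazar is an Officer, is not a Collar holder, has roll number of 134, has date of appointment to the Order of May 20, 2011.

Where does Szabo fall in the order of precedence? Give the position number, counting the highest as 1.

3

By roll number (higher first): Harlow (982); then Sato and Szabo (both 973); then Romero (857); then Takahashi (852); then Halvorsen (203); then Salazar (134); then Mbeki (102).
Sato and Szabo are each Knight Commander, so the next rule applies.
Sato and Szabo both have date of appointment to the Order Nov 24, 2010, so the next rule applies.
Among Sato and Szabo, alphabetically by surname: Sato before Szabo.
Order: Harlow, Sato, Szabo, Romero, Takahashi, Halvorsen, Salazar, Mbeki. So position 3.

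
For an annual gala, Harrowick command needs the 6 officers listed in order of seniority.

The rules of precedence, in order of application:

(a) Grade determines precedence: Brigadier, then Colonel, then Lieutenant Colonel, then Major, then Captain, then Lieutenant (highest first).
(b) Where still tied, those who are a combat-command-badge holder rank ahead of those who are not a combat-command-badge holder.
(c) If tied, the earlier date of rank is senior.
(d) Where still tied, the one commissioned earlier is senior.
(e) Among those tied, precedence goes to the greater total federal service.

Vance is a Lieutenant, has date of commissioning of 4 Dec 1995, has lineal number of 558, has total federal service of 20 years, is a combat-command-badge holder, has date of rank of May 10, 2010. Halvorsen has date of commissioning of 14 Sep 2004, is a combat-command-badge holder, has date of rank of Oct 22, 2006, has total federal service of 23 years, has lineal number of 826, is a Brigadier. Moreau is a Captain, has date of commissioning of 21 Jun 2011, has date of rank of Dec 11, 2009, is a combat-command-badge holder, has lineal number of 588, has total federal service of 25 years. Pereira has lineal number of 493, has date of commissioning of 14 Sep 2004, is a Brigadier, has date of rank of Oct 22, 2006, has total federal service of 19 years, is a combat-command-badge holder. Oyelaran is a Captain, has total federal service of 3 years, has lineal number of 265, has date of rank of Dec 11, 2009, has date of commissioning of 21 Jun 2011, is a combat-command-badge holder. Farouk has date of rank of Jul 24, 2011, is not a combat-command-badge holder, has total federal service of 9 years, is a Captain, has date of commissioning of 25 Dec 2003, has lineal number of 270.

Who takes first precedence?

Halvorsen

By grade: Halvorsen and Pereira (Brigadier); then Moreau, Oyelaran and Farouk (Captain); then Vance (Lieutenant).
Halvorsen and Pereira are each a combat-command-badge holder, so the next rule applies.
Halvorsen and Pereira both have date of rank Oct 22, 2006, so the next rule applies.
Halvorsen and Pereira both have date of commissioning 14 Sep 2004, so the next rule applies.
Among Halvorsen and Pereira, by total federal service (higher first): Halvorsen (23 years) before Pereira (19 years).
Among Moreau, Oyelaran and Farouk, a combat-command-badge holder before not a combat-command-badge holder: Moreau and Oyelaran (a combat-command-badge holder) before Farouk (not a combat-command-badge holder).
Moreau and Oyelaran both have date of rank Dec 11, 2009, so the next rule applies.
Moreau and Oyelaran both have date of commissioning 21 Jun 2011, so the next rule applies.
Among Moreau and Oyelaran, by total federal service (higher first): Moreau (25 years) before Oyelaran (3 years).
Order: Halvorsen, Pereira, Moreau, Oyelaran, Farouk, Vance.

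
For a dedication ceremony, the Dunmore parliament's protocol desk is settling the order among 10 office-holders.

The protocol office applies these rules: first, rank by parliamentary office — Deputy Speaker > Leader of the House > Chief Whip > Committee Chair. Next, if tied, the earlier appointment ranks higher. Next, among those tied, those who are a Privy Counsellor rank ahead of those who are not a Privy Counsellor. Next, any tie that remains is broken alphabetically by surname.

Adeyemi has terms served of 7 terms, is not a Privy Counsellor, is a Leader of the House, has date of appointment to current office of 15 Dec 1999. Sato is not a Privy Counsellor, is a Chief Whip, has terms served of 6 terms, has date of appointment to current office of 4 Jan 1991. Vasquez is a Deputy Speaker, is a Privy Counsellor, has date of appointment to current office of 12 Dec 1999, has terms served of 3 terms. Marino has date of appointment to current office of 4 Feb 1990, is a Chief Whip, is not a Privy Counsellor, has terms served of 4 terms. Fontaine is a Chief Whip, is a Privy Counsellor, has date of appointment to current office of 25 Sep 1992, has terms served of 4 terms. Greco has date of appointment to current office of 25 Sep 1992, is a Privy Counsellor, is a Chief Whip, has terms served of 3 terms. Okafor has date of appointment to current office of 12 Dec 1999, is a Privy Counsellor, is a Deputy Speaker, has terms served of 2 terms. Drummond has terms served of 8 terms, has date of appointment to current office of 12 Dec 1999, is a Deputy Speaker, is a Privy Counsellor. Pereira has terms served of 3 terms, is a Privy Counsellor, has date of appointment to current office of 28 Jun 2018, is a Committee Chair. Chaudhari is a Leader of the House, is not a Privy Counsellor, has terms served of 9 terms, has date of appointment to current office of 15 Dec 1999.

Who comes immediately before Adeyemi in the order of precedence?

Vasquez

By parliamentary office: Drummond, Okafor and Vasquez (Deputy Speaker); then Adeyemi and Chaudhari (Leader of the House); then Marino, Sato, Fontaine and Greco (Chief Whip); then Pereira (Committee Chair).
Drummond, Okafor and Vasquez all have date of appointment to current office 12 Dec 1999, so the next rule applies.
Drummond, Okafor and Vasquez are each a Privy Counsellor, so the next rule applies.
Among Drummond, Okafor and Vasquez, alphabetically by surname: Drummond before Okafor before Vasquez.
Adeyemi and Chaudhari both have date of appointment to current office 15 Dec 1999, so the next rule applies.
Adeyemi and Chaudhari are each not a Privy Counsellor, so the next rule applies.
Among Adeyemi and Chaudhari, alphabetically by surname: Adeyemi before Chaudhari.
Among Marino, Sato, Fontaine and Greco, by date of appointment to current office (earlier first): Marino (4 Feb 1990) before Sato (4 Jan 1991) before Fontaine and Greco (25 Sep 1992).
Fontaine and Greco are each a Privy Counsellor, so the next rule applies.
Among Fontaine and Greco, alphabetically by surname: Fontaine before Greco.
Order: Drummond, Okafor, Vasquez, Adeyemi, Chaudhari, Marino, Sato, Fontaine, Greco, Pereira.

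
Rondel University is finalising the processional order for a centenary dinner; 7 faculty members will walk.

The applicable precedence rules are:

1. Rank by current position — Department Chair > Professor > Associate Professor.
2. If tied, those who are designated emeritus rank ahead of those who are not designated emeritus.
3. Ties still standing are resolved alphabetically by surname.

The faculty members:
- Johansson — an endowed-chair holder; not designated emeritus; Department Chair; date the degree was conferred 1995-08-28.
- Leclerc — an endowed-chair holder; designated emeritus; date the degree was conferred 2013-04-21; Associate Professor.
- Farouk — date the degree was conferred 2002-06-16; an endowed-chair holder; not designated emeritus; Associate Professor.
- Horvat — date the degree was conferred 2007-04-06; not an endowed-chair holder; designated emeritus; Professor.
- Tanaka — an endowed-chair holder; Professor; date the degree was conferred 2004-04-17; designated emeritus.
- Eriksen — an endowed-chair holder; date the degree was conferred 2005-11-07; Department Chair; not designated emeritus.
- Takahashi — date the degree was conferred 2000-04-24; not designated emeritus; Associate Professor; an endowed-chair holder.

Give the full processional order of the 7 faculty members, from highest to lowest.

Eriksen, Johansson, Horvat, Tanaka, Leclerc, Farouk, Takahashi

By current position: Eriksen and Johansson (Department Chair); then Horvat and Tanaka (Professor); then Leclerc, Farouk and Takahashi (Associate Professor).
Eriksen and Johansson are each not designated emeritus, so the next rule applies.
Among Eriksen and Johansson, alphabetically by surname: Eriksen before Johansson.
Horvat and Tanaka are each designated emeritus, so the next rule applies.
Among Horvat and Tanaka, alphabetically by surname: Horvat before Tanaka.
Among Leclerc, Farouk and Takahashi, designated emeritus before not designated emeritus: Leclerc (designated emeritus) before Farouk and Takahashi (not designated emeritus).
Among Farouk and Takahashi, alphabetically by surname: Farouk before Takahashi.
Full order: Eriksen, Johansson, Horvat, Tanaka, Leclerc, Farouk, Takahashi.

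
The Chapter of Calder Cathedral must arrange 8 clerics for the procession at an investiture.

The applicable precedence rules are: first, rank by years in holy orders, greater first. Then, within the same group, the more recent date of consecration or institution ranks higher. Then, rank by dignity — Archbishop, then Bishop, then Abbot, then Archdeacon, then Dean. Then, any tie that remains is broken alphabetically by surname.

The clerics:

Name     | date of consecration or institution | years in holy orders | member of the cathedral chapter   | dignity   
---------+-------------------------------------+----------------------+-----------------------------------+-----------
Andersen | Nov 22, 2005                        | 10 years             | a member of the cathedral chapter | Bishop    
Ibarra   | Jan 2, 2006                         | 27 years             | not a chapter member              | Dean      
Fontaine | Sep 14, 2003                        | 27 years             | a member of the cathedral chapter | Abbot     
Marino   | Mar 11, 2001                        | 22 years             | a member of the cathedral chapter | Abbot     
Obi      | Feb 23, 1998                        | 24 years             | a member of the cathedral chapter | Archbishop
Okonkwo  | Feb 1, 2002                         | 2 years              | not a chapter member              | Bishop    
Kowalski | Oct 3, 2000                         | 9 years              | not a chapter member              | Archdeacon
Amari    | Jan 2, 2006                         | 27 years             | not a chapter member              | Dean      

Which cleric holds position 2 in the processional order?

By years in holy orders (higher first): Amari, Ibarra and Fontaine (each 27 years); then Obi (24 years); then Marino (22 years); then Andersen (10 years); then Kowalski (9 years); then Okonkwo (2 years).
Among Amari, Ibarra and Fontaine, by date of consecration or institution (later first): Amari and Ibarra (Jan 2, 2006) before Fontaine (Sep 14, 2003).
Amari and Ibarra are each Dean, so the next rule applies.
Among Amari and Ibarra, alphabetically by surname: Amari before Ibarra.
Order: Amari, Ibarra, Fontaine, Obi, Marino, Andersen, Kowalski, Okonkwo.

Ibarra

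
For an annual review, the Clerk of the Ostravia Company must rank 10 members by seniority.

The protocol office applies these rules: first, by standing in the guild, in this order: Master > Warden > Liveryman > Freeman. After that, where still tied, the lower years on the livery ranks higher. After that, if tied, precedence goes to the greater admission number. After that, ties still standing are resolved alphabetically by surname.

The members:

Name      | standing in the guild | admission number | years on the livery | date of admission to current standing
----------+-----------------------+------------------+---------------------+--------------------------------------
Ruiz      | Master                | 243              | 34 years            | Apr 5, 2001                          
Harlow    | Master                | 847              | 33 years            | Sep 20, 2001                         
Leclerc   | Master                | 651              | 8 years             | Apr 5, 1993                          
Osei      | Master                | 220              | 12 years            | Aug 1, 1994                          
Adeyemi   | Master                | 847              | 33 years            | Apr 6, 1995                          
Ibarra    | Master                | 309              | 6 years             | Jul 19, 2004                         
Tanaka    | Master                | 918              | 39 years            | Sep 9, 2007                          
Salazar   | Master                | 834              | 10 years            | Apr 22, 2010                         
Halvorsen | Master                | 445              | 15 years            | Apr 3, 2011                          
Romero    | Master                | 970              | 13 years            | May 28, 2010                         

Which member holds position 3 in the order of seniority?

By standing in the guild: Ibarra, Leclerc, Salazar, Osei, Romero, Halvorsen, Adeyemi, Harlow, Ruiz and Tanaka (Master).
Among Ibarra, Leclerc, Salazar, Osei, Romero, Halvorsen, Adeyemi, Harlow, Ruiz and Tanaka, by years on the livery (lower first): Ibarra (6 years) before Leclerc (8 years) before Salazar (10 years) before Osei (12 years) before Romero (13 years) before Halvorsen (15 years) before Adeyemi and Harlow (33 years) before Ruiz (34 years) before Tanaka (39 years).
Adeyemi and Harlow both have admission number 847, so the next rule applies.
Among Adeyemi and Harlow, alphabetically by surname: Adeyemi before Harlow.
Order: Ibarra, Leclerc, Salazar, Osei, Romero, Halvorsen, Adeyemi, Harlow, Ruiz, Tanaka.

Salazar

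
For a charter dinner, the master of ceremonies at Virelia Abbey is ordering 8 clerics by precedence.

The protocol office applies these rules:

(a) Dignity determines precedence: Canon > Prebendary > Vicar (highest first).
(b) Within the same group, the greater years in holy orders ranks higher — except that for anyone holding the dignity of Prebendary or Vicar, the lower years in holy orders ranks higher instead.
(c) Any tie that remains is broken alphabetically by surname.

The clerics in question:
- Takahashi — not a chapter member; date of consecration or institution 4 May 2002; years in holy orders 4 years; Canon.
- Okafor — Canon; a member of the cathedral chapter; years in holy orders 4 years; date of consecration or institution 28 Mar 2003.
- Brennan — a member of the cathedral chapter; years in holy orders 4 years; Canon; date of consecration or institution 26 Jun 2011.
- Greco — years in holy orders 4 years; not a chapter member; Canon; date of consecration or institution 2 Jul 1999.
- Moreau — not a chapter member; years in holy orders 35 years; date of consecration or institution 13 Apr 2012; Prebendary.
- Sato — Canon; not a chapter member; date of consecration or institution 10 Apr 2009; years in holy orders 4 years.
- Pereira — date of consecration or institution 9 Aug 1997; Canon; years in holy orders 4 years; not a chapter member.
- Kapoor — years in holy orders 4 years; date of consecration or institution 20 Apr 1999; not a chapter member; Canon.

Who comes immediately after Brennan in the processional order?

Greco

By dignity: Brennan, Greco, Kapoor, Okafor, Pereira, Sato and Takahashi (Canon); then Moreau (Prebendary).
Brennan, Greco, Kapoor, Okafor, Pereira, Sato and Takahashi all have years in holy orders 4 years, so the next rule applies.
Among Brennan, Greco, Kapoor, Okafor, Pereira, Sato and Takahashi, alphabetically by surname: Brennan before Greco before Kapoor before Okafor before Pereira before Sato before Takahashi.
Order: Brennan, Greco, Kapoor, Okafor, Pereira, Sato, Takahashi, Moreau.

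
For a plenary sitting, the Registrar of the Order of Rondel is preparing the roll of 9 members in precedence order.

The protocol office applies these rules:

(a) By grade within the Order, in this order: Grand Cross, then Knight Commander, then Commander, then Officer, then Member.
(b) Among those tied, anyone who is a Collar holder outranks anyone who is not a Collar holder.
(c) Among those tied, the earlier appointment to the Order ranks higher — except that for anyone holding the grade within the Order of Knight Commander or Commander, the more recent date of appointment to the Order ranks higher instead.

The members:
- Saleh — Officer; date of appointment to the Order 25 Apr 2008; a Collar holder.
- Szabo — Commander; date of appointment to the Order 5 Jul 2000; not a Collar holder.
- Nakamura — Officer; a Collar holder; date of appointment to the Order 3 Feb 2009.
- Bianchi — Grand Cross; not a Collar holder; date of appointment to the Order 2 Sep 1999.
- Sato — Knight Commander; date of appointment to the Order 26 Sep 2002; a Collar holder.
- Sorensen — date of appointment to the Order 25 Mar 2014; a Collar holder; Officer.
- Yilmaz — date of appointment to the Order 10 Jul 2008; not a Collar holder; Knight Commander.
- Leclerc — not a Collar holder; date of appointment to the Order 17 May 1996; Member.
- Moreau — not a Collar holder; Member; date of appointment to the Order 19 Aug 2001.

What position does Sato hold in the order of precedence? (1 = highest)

By grade within the Order: Bianchi (Grand Cross); then Sato and Yilmaz (Knight Commander); then Szabo (Commander); then Saleh, Nakamura and Sorensen (Officer); then Leclerc and Moreau (Member).
Among Sato and Yilmaz, a Collar holder before not a Collar holder: Sato (a Collar holder) before Yilmaz (not a Collar holder).
Saleh, Nakamura and Sorensen are each a Collar holder, so the next rule applies.
Among Saleh, Nakamura and Sorensen, by date of appointment to the Order (earlier first): Saleh (25 Apr 2008) before Nakamura (3 Feb 2009) before Sorensen (25 Mar 2014).
Leclerc and Moreau are each not a Collar holder, so the next rule applies.
Among Leclerc and Moreau, by date of appointment to the Order (earlier first): Leclerc (17 May 1996) before Moreau (19 Aug 2001).
Order: Bianchi, Sato, Yilmaz, Szabo, Saleh, Nakamura, Sorensen, Leclerc, Moreau. So position 2.

2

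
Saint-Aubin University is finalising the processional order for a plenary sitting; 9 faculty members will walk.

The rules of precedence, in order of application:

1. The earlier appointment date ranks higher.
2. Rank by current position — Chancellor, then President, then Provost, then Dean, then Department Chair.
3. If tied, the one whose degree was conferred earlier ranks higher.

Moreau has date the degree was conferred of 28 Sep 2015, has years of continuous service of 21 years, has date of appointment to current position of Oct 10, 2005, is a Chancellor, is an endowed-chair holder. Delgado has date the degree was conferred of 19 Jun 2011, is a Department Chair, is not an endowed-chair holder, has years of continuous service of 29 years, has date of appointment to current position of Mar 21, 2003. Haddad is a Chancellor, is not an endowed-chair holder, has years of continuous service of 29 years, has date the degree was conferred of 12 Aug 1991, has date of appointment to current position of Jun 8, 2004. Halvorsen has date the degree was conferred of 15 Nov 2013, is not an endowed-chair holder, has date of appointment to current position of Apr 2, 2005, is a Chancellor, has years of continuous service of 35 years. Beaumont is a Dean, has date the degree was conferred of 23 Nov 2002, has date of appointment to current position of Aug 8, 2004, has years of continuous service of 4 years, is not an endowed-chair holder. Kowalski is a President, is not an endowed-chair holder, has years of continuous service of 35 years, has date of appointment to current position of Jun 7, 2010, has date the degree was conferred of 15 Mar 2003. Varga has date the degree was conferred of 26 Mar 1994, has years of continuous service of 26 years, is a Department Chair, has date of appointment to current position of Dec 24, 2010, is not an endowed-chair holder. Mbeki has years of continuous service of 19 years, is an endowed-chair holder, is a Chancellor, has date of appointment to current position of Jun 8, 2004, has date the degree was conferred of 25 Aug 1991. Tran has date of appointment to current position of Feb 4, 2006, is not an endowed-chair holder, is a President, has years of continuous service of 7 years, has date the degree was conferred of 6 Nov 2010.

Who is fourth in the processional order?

Beaumont

By date of appointment to current position (earlier first): Delgado (Mar 21, 2003); then Haddad and Mbeki (both Jun 8, 2004); then Beaumont (Aug 8, 2004); then Halvorsen (Apr 2, 2005); then Moreau (Oct 10, 2005); then Tran (Feb 4, 2006); then Kowalski (Jun 7, 2010); then Varga (Dec 24, 2010).
Haddad and Mbeki are each Chancellor, so the next rule applies.
Among Haddad and Mbeki, by date the degree was conferred (earlier first): Haddad (12 Aug 1991) before Mbeki (25 Aug 1991).
Order: Delgado, Haddad, Mbeki, Beaumont, Halvorsen, Moreau, Tran, Kowalski, Varga.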